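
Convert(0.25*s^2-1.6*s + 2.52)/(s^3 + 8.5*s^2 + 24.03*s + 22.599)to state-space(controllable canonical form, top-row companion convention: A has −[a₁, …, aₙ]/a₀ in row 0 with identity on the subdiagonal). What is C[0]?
Reachable canonical form: C = numerator coefficients (right-aligned, zero-padded to length n).
num = 0.25*s^2 - 1.6*s + 2.52, C = [[0.25, -1.6, 2.52]].
C[0] = 0.25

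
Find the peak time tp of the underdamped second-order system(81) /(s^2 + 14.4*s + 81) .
Standard form: ωn²/(s²+2ζωn·s+ωn²) → ωn = 9, ζ = 0.8.
ωd = ωn·√(1-ζ²) = 9·√(1-0.8²) = 5.4.
tp = π/ωd = π/5.4 = 0.5818 s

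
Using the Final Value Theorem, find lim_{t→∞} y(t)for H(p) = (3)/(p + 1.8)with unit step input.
FVT: lim_{t→∞} y(t) = lim_{p→0} p*Y(p) where Y(p) = H(p)/p.
= lim_{p→0} H(p) = H(0) = num(0)/den(0) = 3/1.8 = 1.667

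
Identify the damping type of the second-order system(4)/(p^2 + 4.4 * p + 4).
Standard form: ωn²/(p²+2ζωn·p+ωn²) gives ωn=2, ζ=1.1.
Overdamped (ζ = 1.1 > 1)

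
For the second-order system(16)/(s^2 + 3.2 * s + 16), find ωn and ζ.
Standard form: ωn²/(s²+2ζωn·s+ωn²).
const=16=ωn² → ωn=4, s coeff=3.2=2ζωn → ζ=0.4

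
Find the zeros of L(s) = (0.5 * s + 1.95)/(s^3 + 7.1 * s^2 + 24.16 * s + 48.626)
Set numerator = 0: 0.5*s + 1.95 = 0 → Zeros: -3.9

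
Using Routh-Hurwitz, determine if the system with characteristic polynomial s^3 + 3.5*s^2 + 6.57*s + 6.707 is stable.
Routh array:
s^3: [1, 6.57]; s^2: [3.5, 6.707]; s^1: [4.65371]; s^0: [6.707]
First column: [1, 3.5, 4.65371, 6.707]. Sign changes = 0.
Yes, stable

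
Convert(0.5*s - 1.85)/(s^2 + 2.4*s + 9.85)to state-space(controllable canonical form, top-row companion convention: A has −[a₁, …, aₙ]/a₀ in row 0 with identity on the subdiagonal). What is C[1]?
Reachable canonical form: C = numerator coefficients (right-aligned, zero-padded to length n).
num = 0.5*s - 1.85, C = [[0.5, -1.85]].
C[1] = -1.85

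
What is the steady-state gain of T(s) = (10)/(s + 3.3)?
DC gain = T(0) = num(0)/den(0) = 10/3.3 = 3.03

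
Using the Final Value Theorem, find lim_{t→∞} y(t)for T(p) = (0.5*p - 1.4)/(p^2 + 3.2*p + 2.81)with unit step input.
FVT: lim_{t→∞} y(t) = lim_{p→0} p*Y(p) where Y(p) = T(p)/p.
= lim_{p→0} T(p) = T(0) = num(0)/den(0) = -1.4/2.81 = -0.4982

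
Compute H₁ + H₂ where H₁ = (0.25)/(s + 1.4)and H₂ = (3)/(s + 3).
Parallel: H = H₁ + H₂ = (n₁·d₂ + n₂·d₁)/(d₁·d₂).
n₁·d₂ = 0.25*s + 0.75. n₂·d₁ = 3*s + 4.2. Sum = 3.25*s + 4.95. d₁·d₂ = s^2 + 4.4*s + 4.2.
H(s) = (3.25*s + 4.95)/(s^2 + 4.4*s + 4.2)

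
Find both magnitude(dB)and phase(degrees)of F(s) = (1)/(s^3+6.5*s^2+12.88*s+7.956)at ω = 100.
Substitute s = j*100: F(j100) = -6.4885e-08 + 9.97067e-07j.
|F| = 20*log₁₀(sqrt(Re²+Im²)) = -120.01 dB.
∠F = atan2(Im, Re) = 93.72° (principal value).
Summing the individual angle contributions Σ∠(j100 − zᵢ) − Σ∠(j100 − pₖ) over the 0 zero(s) and 3 pole(s), each followed continuously from ω = 0 (DC phase referenced to (−180°, 180°]), gives -266.28°, i.e. the principal value - 360°. Continuous Bode phase = -266.28°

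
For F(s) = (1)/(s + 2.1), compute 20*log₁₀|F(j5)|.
Substitute s = j*5: F(j5) = 0.0714043 - 0.17001j.
|F(j5)| = sqrt(Re² + Im²) = 0.1844.
20*log₁₀(0.1844) = -14.68 dB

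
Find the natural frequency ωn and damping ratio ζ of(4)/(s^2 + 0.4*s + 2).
Underdamped: complex pole -0.2 + 1.4j. ωn = |pole| = 1.414, ζ = -Re(pole)/ωn = 0.1414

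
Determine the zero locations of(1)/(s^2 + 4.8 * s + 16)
Numerator is a nonzero constant (1) → Zeros: none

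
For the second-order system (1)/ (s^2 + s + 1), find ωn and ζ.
Standard form: ωn²/(s²+2ζωn·s+ωn²).
const=1=ωn² → ωn=1, s coeff=1=2ζωn → ζ=0.5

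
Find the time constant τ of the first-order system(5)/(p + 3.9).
First-order system: τ = -1/pole. Pole = -3.9. τ = -1/(-3.9) = 0.2564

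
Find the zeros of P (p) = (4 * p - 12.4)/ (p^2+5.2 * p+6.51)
Set numerator = 0: 4*p - 12.4 = 0 → Zeros: 3.1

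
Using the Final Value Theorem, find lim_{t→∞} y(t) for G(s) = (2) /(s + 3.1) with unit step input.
FVT: lim_{t→∞} y(t) = lim_{s→0} s*Y(s) where Y(s) = G(s)/s.
= lim_{s→0} G(s) = G(0) = num(0)/den(0) = 2/3.1 = 0.6452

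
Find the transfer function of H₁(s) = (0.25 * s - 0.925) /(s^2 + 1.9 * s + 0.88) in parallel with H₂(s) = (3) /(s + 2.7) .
Parallel: H = H₁ + H₂ = (n₁·d₂ + n₂·d₁)/(d₁·d₂).
n₁·d₂ = 0.25*s^2 - 0.25*s - 2.4975. n₂·d₁ = 3*s^2 + 5.7*s + 2.64. Sum = 3.25*s^2 + 5.45*s + 0.1425. d₁·d₂ = s^3 + 4.6*s^2 + 6.01*s + 2.376.
H(s) = (3.25*s^2 + 5.45*s + 0.1425)/(s^3 + 4.6*s^2 + 6.01*s + 2.376)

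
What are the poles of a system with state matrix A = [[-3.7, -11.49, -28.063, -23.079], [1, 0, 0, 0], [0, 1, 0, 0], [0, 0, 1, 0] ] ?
Eigenvalues solve det(λI - A) = 0.
Characteristic polynomial: λ^4 + 3.7*λ^3 + 11.49*λ^2 + 28.063*λ + 23.079 = 0.
Factor: (λ + 2.1)(λ + 1.4)(λ^2 + 0.2*λ + 7.85) = 0.
Roots: -0.1 + 2.8j, -0.1 - 2.8j, -1.4, -2.1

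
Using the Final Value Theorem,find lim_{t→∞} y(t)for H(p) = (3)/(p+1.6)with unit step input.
FVT: lim_{t→∞} y(t) = lim_{p→0} p*Y(p) where Y(p) = H(p)/p.
= lim_{p→0} H(p) = H(0) = num(0)/den(0) = 3/1.6 = 1.875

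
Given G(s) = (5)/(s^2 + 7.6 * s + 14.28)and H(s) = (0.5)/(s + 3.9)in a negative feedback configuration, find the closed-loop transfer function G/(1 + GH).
Closed-loop T = G/(1+GH).
Numerator: G_num * H_den = 5*s + 19.5.
Denominator: G_den * H_den + G_num * H_num = (s^3 + 11.5*s^2 + 43.92*s + 55.692) + (2.5) = s^3 + 11.5*s^2 + 43.92*s + 58.192.
T(s) = (5*s + 19.5)/(s^3 + 11.5*s^2 + 43.92*s + 58.192)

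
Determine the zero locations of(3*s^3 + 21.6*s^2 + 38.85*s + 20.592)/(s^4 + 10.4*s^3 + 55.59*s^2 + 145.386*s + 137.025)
Set numerator = 0: 3*s^3 + 21.6*s^2 + 38.85*s + 20.592 = 3*(s + 4.8)(s + 1.3)(s + 1.1) = 0 → Zeros: -1.1, -1.3, -4.8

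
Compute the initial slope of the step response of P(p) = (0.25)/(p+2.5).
IVT: y'(0⁺) = lim_{p→∞} p²·Y(p) = lim_{p→∞} p·P(p).
deg(num) = 0, deg(den) = 1, relative degree = 1, so p·P(p) → (leading num)/(leading den) = 0.25/1 = 0.25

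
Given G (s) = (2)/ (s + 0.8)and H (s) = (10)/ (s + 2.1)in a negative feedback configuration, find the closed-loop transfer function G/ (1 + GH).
Closed-loop T = G/(1+GH).
Numerator: G_num * H_den = 2*s + 4.2.
Denominator: G_den * H_den + G_num * H_num = (s^2 + 2.9*s + 1.68) + (20) = s^2 + 2.9*s + 21.68.
T(s) = (2*s + 4.2)/(s^2 + 2.9*s + 21.68)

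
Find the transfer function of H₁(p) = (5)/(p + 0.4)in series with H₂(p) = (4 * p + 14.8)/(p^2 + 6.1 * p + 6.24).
Series: H = H₁ · H₂ = (n₁·n₂)/(d₁·d₂).
Num: n₁·n₂ = 20*p + 74. Den: d₁·d₂ = p^3 + 6.5*p^2 + 8.68*p + 2.496.
H(p) = (20*p + 74)/(p^3 + 6.5*p^2 + 8.68*p + 2.496)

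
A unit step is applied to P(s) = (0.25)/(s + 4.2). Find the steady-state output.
FVT: lim_{t→∞} y(t) = lim_{s→0} s*Y(s) where Y(s) = P(s)/s.
= lim_{s→0} P(s) = P(0) = num(0)/den(0) = 0.25/4.2 = 0.05952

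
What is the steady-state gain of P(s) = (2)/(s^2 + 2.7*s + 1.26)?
DC gain = P(0) = num(0)/den(0) = 2/1.26 = 1.587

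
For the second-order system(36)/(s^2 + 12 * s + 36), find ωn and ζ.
Standard form: ωn²/(s²+2ζωn·s+ωn²).
const=36=ωn² → ωn=6, s coeff=12=2ζωn → ζ=1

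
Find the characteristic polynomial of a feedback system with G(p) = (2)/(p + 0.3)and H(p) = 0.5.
Characteristic poly = G_den * H_den + G_num * H_num = (p + 0.3) + (1) = p + 1.3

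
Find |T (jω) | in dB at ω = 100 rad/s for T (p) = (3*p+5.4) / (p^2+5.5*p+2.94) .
Substitute p = j*100: T(j100) = 0.00110746 - 0.0299479j.
|T(j100)| = sqrt(Re² + Im²) = 0.02997.
20*log₁₀(0.02997) = -30.47 dB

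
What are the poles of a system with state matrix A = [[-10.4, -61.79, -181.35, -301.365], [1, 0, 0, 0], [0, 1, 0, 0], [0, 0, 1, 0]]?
Eigenvalues solve det(λI - A) = 0.
Characteristic polynomial: λ^4 + 10.4*λ^3 + 61.79*λ^2 + 181.35*λ + 301.365 = 0.
Factor: (λ^2 + 5*λ + 18.5)(λ^2 + 5.4*λ + 16.29) = 0.
Roots: -2.5 + 3.5j, -2.5 - 3.5j, -2.7 + 3j, -2.7 - 3j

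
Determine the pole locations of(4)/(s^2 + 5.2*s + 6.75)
Set denominator = 0: s^2 + 5.2*s + 6.75 = (s + 2.7)(s + 2.5) = 0 → Poles: -2.5, -2.7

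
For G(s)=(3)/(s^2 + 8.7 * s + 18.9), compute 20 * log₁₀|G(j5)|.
Substitute s = j*5: G(j5) = -0.00948452 - 0.0676355j.
|G(j5)| = sqrt(Re² + Im²) = 0.0683.
20*log₁₀(0.0683) = -23.31 dB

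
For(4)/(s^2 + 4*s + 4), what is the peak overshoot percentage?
Standard form: ωn²/(s²+2ζωn·s+ωn²) → ωn = 2, ζ = 1.
ζ ≥ 1, so the response is non-oscillatory: peak overshoot = 0%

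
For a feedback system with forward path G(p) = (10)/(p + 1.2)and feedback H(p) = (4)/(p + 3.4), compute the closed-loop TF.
Closed-loop T = G/(1+GH).
Numerator: G_num * H_den = 10*p + 34.
Denominator: G_den * H_den + G_num * H_num = (p^2 + 4.6*p + 4.08) + (40) = p^2 + 4.6*p + 44.08.
T(p) = (10*p + 34)/(p^2 + 4.6*p + 44.08)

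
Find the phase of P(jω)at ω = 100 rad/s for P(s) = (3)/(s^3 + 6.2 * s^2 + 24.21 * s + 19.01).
Substitute s = j*100: P(j100) = -1.86128e-07 + 2.99572e-06j.
∠P(j100) = atan2(Im, Re) = atan2(2.99572e-06, -1.86128e-07) = 93.56° (principal value).
Summing the individual angle contributions Σ∠(j100 − zᵢ) − Σ∠(j100 − pₖ) over the 0 zero(s) and 3 pole(s), each followed continuously from ω = 0 (DC phase referenced to (−180°, 180°]), gives -266.44°, i.e. the principal value - 360°. Continuous Bode phase = -266.44°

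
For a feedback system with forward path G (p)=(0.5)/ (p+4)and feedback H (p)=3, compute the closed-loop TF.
Closed-loop T = G/(1+GH).
Numerator: G_num * H_den = 0.5.
Denominator: G_den * H_den + G_num * H_num = (p + 4) + (1.5) = p + 5.5.
T(p) = (0.5)/(p + 5.5)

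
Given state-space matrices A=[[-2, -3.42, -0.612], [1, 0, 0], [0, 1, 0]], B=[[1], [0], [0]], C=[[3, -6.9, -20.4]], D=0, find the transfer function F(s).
F(s) = C(sI - A)⁻¹B + D.
Characteristic polynomial det(sI - A) = s^3 + 2*s^2 + 3.42*s + 0.612.
Numerator from C·adj(sI-A)·B + D·det(sI-A) = 3*s^2 - 6.9*s - 20.4.
F(s) = (3*s^2 - 6.9*s - 20.4)/(s^3 + 2*s^2 + 3.42*s + 0.612)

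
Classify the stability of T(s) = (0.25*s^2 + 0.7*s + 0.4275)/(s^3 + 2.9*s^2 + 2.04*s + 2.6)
Denominator: s^3 + 2.9*s^2 + 2.04*s + 2.6 = (s + 2.5)(s^2 + 0.4*s + 1.04). Poles: -0.2 + 1j, -0.2 - 1j, -2.5. Stable (all poles in LHP)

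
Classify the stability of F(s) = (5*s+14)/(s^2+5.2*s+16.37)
Denominator: s^2 + 5.2*s + 16.37. Poles: -2.6 + 3.1j, -2.6 - 3.1j. Stable (all poles in LHP)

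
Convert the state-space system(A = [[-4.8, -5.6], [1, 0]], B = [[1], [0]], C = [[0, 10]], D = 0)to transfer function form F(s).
F(s) = C(sI - A)⁻¹B + D.
Characteristic polynomial det(sI - A) = s^2 + 4.8*s + 5.6.
Numerator from C·adj(sI-A)·B + D·det(sI-A) = 10.
F(s) = (10)/(s^2 + 4.8*s + 5.6)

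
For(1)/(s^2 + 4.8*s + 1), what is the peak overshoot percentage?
Standard form: ωn²/(s²+2ζωn·s+ωn²) → ωn = 1, ζ = 2.4.
ζ ≥ 1, so the response is non-oscillatory: peak overshoot = 0%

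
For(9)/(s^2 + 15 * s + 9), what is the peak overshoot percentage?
Standard form: ωn²/(s²+2ζωn·s+ωn²) → ωn = 3, ζ = 2.5.
ζ ≥ 1, so the response is non-oscillatory: peak overshoot = 0%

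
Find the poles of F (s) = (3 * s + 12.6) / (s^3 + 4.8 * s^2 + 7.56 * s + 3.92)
Set denominator = 0: s^3 + 4.8*s^2 + 7.56*s + 3.92 = (s + 1.4)(s + 2)(s + 1.4) = 0 → Poles: -1.4, -1.4, -2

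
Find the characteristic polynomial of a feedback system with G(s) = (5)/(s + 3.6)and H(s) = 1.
Characteristic poly = G_den * H_den + G_num * H_num = (s + 3.6) + (5) = s + 8.6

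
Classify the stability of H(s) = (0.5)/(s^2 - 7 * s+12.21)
Denominator: s^2 - 7*s + 12.21 = (s - 3.7)(s - 3.3). Poles: 3.3, 3.7. Unstable (2 pole(s) in RHP)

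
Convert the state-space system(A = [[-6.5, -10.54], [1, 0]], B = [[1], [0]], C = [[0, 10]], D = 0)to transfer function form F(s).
F(s) = C(sI - A)⁻¹B + D.
Characteristic polynomial det(sI - A) = s^2 + 6.5*s + 10.54.
Numerator from C·adj(sI-A)·B + D·det(sI-A) = 10.
F(s) = (10)/(s^2 + 6.5*s + 10.54)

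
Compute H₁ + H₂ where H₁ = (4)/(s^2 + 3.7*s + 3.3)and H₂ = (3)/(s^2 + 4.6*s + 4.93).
Parallel: H = H₁ + H₂ = (n₁·d₂ + n₂·d₁)/(d₁·d₂).
n₁·d₂ = 4*s^2 + 18.4*s + 19.72. n₂·d₁ = 3*s^2 + 11.1*s + 9.9. Sum = 7*s^2 + 29.5*s + 29.62. d₁·d₂ = s^4 + 8.3*s^3 + 25.25*s^2 + 33.421*s + 16.269.
H(s) = (7*s^2 + 29.5*s + 29.62)/(s^4 + 8.3*s^3 + 25.25*s^2 + 33.421*s + 16.269)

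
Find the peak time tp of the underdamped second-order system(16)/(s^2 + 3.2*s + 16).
Standard form: ωn²/(s²+2ζωn·s+ωn²) → ωn = 4, ζ = 0.4.
ωd = ωn·√(1-ζ²) = 4·√(1-0.4²) = 3.666.
tp = π/ωd = π/3.666 = 0.8569 s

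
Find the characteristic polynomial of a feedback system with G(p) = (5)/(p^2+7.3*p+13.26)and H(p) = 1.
Characteristic poly = G_den * H_den + G_num * H_num = (p^2 + 7.3*p + 13.26) + (5) = p^2 + 7.3*p + 18.26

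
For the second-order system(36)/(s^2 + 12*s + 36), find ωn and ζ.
Standard form: ωn²/(s²+2ζωn·s+ωn²).
const=36=ωn² → ωn=6, s coeff=12=2ζωn → ζ=1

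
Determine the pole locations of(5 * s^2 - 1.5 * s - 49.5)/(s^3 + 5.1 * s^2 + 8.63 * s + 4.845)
Set denominator = 0: s^3 + 5.1*s^2 + 8.63*s + 4.845 = (s + 1.5)(s + 1.7)(s + 1.9) = 0 → Poles: -1.5, -1.7, -1.9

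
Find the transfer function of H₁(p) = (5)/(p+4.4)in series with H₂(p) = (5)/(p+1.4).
Series: H = H₁ · H₂ = (n₁·n₂)/(d₁·d₂).
Num: n₁·n₂ = 25. Den: d₁·d₂ = p^2 + 5.8*p + 6.16.
H(p) = (25)/(p^2 + 5.8*p + 6.16)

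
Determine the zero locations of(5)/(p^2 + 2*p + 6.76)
Numerator is a nonzero constant (5) → Zeros: none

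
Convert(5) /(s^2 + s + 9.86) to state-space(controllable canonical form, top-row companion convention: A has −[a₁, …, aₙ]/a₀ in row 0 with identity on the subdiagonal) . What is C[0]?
Reachable canonical form: C = numerator coefficients (right-aligned, zero-padded to length n).
num = 5, C = [[0, 5]].
C[0] = 0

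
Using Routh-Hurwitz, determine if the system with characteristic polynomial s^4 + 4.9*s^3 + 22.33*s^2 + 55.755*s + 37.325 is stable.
Routh array:
s^4: [1, 22.33, 37.325]; s^3: [4.9, 55.755]; s^2: [10.9514, 37.325]; s^1: [39.0547]; s^0: [37.325]
First column: [1, 4.9, 10.9514, 39.0547, 37.325]. Sign changes = 0.
Yes, stable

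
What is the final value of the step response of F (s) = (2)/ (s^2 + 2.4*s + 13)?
FVT: lim_{t→∞} y(t) = lim_{s→0} s*Y(s) where Y(s) = F(s)/s.
= lim_{s→0} F(s) = F(0) = num(0)/den(0) = 2/13 = 0.1538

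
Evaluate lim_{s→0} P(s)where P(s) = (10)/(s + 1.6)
DC gain = P(0) = num(0)/den(0) = 10/1.6 = 6.25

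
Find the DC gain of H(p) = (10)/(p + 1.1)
DC gain = H(0) = num(0)/den(0) = 10/1.1 = 9.091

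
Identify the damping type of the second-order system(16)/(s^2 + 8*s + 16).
Standard form: ωn²/(s²+2ζωn·s+ωn²) gives ωn=4, ζ=1.
Critically damped (ζ = 1)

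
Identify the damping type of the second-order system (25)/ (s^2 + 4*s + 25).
Standard form: ωn²/(s²+2ζωn·s+ωn²) gives ωn=5, ζ=0.4.
Underdamped (ζ = 0.4 < 1)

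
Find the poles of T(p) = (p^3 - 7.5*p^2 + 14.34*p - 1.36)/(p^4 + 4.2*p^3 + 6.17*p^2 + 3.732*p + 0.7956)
Set denominator = 0: p^4 + 4.2*p^3 + 6.17*p^2 + 3.732*p + 0.7956 = (p + 0.6)(p + 1.3)(p + 1.7)(p + 0.6) = 0 → Poles: -0.6, -0.6, -1.3, -1.7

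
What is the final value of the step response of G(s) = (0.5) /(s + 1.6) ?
FVT: lim_{t→∞} y(t) = lim_{s→0} s*Y(s) where Y(s) = G(s)/s.
= lim_{s→0} G(s) = G(0) = num(0)/den(0) = 0.5/1.6 = 0.3125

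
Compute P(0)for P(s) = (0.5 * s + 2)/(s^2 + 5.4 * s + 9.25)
DC gain = P(0) = num(0)/den(0) = 2/9.25 = 0.2162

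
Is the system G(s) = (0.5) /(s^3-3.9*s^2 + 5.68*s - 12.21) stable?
Denominator: s^3 - 3.9*s^2 + 5.68*s - 12.21 = (s - 3.3)(s^2 - 0.6*s + 3.7). Poles: 0.3 + 1.9j, 0.3 - 1.9j, 3.3. All Re(p)<0: No (unstable)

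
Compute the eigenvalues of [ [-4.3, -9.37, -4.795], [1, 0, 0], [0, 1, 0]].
Eigenvalues solve det(λI - A) = 0.
Characteristic polynomial: λ^3 + 4.3*λ^2 + 9.37*λ + 4.795 = 0.
Factor: (λ + 0.7)(λ^2 + 3.6*λ + 6.85) = 0.
Roots: -0.7, -1.8 + 1.9j, -1.8 - 1.9j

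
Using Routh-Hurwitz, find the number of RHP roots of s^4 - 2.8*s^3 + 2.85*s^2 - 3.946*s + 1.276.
Routh array:
s^4: [1, 2.85, 1.276]; s^3: [-2.8, -3.946]; s^2: [1.44071, 1.276]; s^1: [-1.46612]; s^0: [1.276]
First column: [1, -2.8, 1.44071, -1.46612, 1.276]. Sign changes = RHP roots = 4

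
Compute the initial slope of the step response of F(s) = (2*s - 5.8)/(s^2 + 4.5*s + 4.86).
IVT: y'(0⁺) = lim_{s→∞} s²·Y(s) = lim_{s→∞} s·F(s).
deg(num) = 1, deg(den) = 2, relative degree = 1, so s·F(s) → (leading num)/(leading den) = 2/1 = 2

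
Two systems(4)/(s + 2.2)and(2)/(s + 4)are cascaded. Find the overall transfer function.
Series: H = H₁ · H₂ = (n₁·n₂)/(d₁·d₂).
Num: n₁·n₂ = 8. Den: d₁·d₂ = s^2 + 6.2*s + 8.8.
H(s) = (8)/(s^2 + 6.2*s + 8.8)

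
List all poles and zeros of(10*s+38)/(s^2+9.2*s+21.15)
Set denominator = 0: s^2 + 9.2*s + 21.15 = (s + 4.5)(s + 4.7) = 0 → Poles: -4.5, -4.7
Set numerator = 0: 10*s + 38 = 0 → Zeros: -3.8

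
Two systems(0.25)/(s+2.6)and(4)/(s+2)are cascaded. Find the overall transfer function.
Series: H = H₁ · H₂ = (n₁·n₂)/(d₁·d₂).
Num: n₁·n₂ = 1. Den: d₁·d₂ = s^2 + 4.6*s + 5.2.
H(s) = (1)/(s^2 + 4.6*s + 5.2)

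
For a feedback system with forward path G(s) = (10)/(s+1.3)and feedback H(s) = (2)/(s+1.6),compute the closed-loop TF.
Closed-loop T = G/(1+GH).
Numerator: G_num * H_den = 10*s + 16.
Denominator: G_den * H_den + G_num * H_num = (s^2 + 2.9*s + 2.08) + (20) = s^2 + 2.9*s + 22.08.
T(s) = (10*s + 16)/(s^2 + 2.9*s + 22.08)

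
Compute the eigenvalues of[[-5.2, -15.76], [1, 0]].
Eigenvalues solve det(λI - A) = 0.
Characteristic polynomial: λ^2 + 5.2*λ + 15.76 = 0.
Roots: -2.6 + 3j, -2.6 - 3j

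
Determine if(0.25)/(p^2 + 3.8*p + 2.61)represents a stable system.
Denominator: p^2 + 3.8*p + 2.61 = (p + 2.9)(p + 0.9). Poles: -0.9, -2.9. All Re(p)<0: Yes (stable)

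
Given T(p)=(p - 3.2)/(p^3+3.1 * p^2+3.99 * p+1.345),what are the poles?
Set denominator = 0: p^3 + 3.1*p^2 + 3.99*p + 1.345 = (p + 0.5)(p^2 + 2.6*p + 2.69) = 0 → Poles: -0.5, -1.3 + 1j, -1.3 - 1j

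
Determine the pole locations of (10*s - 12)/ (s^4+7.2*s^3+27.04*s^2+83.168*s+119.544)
Set denominator = 0: s^4 + 7.2*s^3 + 27.04*s^2 + 83.168*s + 119.544 = (s + 3.4)(s + 3)(s^2 + 0.8*s + 11.72) = 0 → Poles: -0.4 + 3.4j, -0.4 - 3.4j, -3, -3.4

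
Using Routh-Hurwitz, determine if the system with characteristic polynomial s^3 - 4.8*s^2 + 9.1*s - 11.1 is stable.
Routh array:
s^3: [1, 9.1]; s^2: [-4.8, -11.1]; s^1: [6.7875]; s^0: [-11.1]
First column: [1, -4.8, 6.7875, -11.1]. Sign changes = 3.
No, unstable (3 RHP root(s))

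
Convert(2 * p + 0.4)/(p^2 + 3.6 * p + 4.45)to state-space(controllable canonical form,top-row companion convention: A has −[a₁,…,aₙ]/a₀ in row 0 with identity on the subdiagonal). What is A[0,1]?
Reachable canonical form for den = p^2 + 3.6*p + 4.45: top row of A = -[a₁,a₂,...,aₙ]/a₀, ones on the subdiagonal, zeros elsewhere.
A = [[-3.6, -4.45], [1, 0]].
A[0,1] = -4.45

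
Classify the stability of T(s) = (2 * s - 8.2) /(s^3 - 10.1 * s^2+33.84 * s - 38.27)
Denominator: s^3 - 10.1*s^2 + 33.84*s - 38.27 = (s - 4.3)(s^2 - 5.8*s + 8.9). Poles: 2.9 + 0.7j, 2.9 - 0.7j, 4.3. Unstable (3 pole(s) in RHP)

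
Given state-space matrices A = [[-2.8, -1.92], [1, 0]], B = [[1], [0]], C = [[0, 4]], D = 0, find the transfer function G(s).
G(s) = C(sI - A)⁻¹B + D.
Characteristic polynomial det(sI - A) = s^2 + 2.8*s + 1.92.
Numerator from C·adj(sI-A)·B + D·det(sI-A) = 4.
G(s) = (4)/(s^2 + 2.8*s + 1.92)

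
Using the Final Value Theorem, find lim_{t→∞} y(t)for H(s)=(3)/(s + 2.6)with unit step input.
FVT: lim_{t→∞} y(t) = lim_{s→0} s*Y(s) where Y(s) = H(s)/s.
= lim_{s→0} H(s) = H(0) = num(0)/den(0) = 3/2.6 = 1.154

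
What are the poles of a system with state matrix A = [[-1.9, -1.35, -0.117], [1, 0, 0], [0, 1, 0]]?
Eigenvalues solve det(λI - A) = 0.
Characteristic polynomial: λ^3 + 1.9*λ^2 + 1.35*λ + 0.117 = 0.
Factor: (λ + 0.1)(λ^2 + 1.8*λ + 1.17) = 0.
Roots: -0.1, -0.9 + 0.6j, -0.9 - 0.6j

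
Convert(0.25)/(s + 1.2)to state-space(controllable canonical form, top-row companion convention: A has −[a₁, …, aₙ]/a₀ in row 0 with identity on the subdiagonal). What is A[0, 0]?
Reachable canonical form for den = s + 1.2: top row of A = -[a₁,a₂,...,aₙ]/a₀, ones on the subdiagonal, zeros elsewhere.
A = [[-1.2]].
A[0,0] = -1.2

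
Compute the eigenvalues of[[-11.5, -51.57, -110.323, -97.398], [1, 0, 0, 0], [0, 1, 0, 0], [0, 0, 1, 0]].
Eigenvalues solve det(λI - A) = 0.
Characteristic polynomial: λ^4 + 11.5*λ^3 + 51.57*λ^2 + 110.323*λ + 97.398 = 0.
Factor: (λ + 3.6)(λ + 3.5)(λ^2 + 4.4*λ + 7.73) = 0.
Roots: -2.2 + 1.7j, -2.2 - 1.7j, -3.5, -3.6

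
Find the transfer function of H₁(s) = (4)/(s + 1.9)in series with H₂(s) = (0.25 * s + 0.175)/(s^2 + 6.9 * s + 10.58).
Series: H = H₁ · H₂ = (n₁·n₂)/(d₁·d₂).
Num: n₁·n₂ = s + 0.7. Den: d₁·d₂ = s^3 + 8.8*s^2 + 23.69*s + 20.102.
H(s) = (s + 0.7)/(s^3 + 8.8*s^2 + 23.69*s + 20.102)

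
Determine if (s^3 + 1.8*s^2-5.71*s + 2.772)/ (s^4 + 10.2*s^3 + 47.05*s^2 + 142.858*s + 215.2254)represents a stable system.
Denominator: s^4 + 10.2*s^3 + 47.05*s^2 + 142.858*s + 215.2254 = (s + 4.1)(s + 3.9)(s^2 + 2.2*s + 13.46). Poles: -1.1 + 3.5j, -1.1 - 3.5j, -3.9, -4.1. All Re(p)<0: Yes (stable)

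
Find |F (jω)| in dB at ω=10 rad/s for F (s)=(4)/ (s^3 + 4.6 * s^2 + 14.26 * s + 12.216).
Substitute s = j*10: F(j10) = -0.00191433 + 0.00366549j.
|F(j10)| = sqrt(Re² + Im²) = 0.004135.
20*log₁₀(0.004135) = -47.67 dB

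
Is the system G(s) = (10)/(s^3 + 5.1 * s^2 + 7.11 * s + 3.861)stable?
Denominator: s^3 + 5.1*s^2 + 7.11*s + 3.861 = (s + 3.3)(s^2 + 1.8*s + 1.17). Poles: -0.9 + 0.6j, -0.9 - 0.6j, -3.3. All Re(p)<0: Yes (stable)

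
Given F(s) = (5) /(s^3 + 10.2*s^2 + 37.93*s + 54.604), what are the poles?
Set denominator = 0: s^3 + 10.2*s^2 + 37.93*s + 54.604 = (s + 4.4)(s^2 + 5.8*s + 12.41) = 0 → Poles: -2.9 + 2j, -2.9 - 2j, -4.4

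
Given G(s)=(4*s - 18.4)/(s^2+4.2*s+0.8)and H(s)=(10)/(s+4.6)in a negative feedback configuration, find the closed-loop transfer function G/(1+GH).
Closed-loop T = G/(1+GH).
Numerator: G_num * H_den = 4*s^2 - 84.64.
Denominator: G_den * H_den + G_num * H_num = (s^3 + 8.8*s^2 + 20.12*s + 3.68) + (40*s - 184) = s^3 + 8.8*s^2 + 60.12*s - 180.32.
T(s) = (4*s^2 - 84.64)/(s^3 + 8.8*s^2 + 60.12*s - 180.32)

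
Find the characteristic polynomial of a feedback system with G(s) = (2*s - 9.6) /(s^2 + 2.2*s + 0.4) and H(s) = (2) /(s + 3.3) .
Characteristic poly = G_den * H_den + G_num * H_num = (s^3 + 5.5*s^2 + 7.66*s + 1.32) + (4*s - 19.2) = s^3 + 5.5*s^2 + 11.66*s - 17.88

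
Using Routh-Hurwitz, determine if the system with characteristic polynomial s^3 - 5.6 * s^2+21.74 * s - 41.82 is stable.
Routh array:
s^3: [1, 21.74]; s^2: [-5.6, -41.82]; s^1: [14.2721]; s^0: [-41.82]
First column: [1, -5.6, 14.2721, -41.82]. Sign changes = 3.
No, unstable (3 RHP root(s))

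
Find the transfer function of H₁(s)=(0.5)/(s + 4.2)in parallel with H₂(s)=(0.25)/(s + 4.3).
Parallel: H = H₁ + H₂ = (n₁·d₂ + n₂·d₁)/(d₁·d₂).
n₁·d₂ = 0.5*s + 2.15. n₂·d₁ = 0.25*s + 1.05. Sum = 0.75*s + 3.2. d₁·d₂ = s^2 + 8.5*s + 18.06.
H(s) = (0.75*s + 3.2)/(s^2 + 8.5*s + 18.06)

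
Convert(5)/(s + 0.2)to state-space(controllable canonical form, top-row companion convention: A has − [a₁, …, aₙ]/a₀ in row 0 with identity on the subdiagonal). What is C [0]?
Reachable canonical form: C = numerator coefficients (right-aligned, zero-padded to length n).
num = 5, C = [[5]].
C[0] = 5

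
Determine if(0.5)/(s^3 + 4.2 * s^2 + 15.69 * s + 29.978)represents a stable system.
Denominator: s^3 + 4.2*s^2 + 15.69*s + 29.978 = (s + 2.6)(s^2 + 1.6*s + 11.53). Poles: -0.8 + 3.3j, -0.8 - 3.3j, -2.6. All Re(p)<0: Yes (stable)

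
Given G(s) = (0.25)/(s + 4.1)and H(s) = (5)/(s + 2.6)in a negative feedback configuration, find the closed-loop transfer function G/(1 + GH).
Closed-loop T = G/(1+GH).
Numerator: G_num * H_den = 0.25*s + 0.65.
Denominator: G_den * H_den + G_num * H_num = (s^2 + 6.7*s + 10.66) + (1.25) = s^2 + 6.7*s + 11.91.
T(s) = (0.25*s + 0.65)/(s^2 + 6.7*s + 11.91)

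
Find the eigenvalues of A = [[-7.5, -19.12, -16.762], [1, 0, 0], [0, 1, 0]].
Eigenvalues solve det(λI - A) = 0.
Characteristic polynomial: λ^3 + 7.5*λ^2 + 19.12*λ + 16.762 = 0.
Factor: (λ + 2.9)(λ^2 + 4.6*λ + 5.78) = 0.
Roots: -2.3 + 0.7j, -2.3 - 0.7j, -2.9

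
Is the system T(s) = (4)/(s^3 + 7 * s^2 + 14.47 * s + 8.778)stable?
Denominator: s^3 + 7*s^2 + 14.47*s + 8.778 = (s + 3.8)(s + 1.1)(s + 2.1). Poles: -1.1, -2.1, -3.8. All Re(p)<0: Yes (stable)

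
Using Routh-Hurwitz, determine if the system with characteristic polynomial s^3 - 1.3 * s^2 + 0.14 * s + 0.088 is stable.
Routh array:
s^3: [1, 0.14]; s^2: [-1.3, 0.088]; s^1: [0.207692]; s^0: [0.088]
First column: [1, -1.3, 0.207692, 0.088]. Sign changes = 2.
No, unstable (2 RHP root(s))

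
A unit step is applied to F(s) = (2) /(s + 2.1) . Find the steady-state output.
FVT: lim_{t→∞} y(t) = lim_{s→0} s*Y(s) where Y(s) = F(s)/s.
= lim_{s→0} F(s) = F(0) = num(0)/den(0) = 2/2.1 = 0.9524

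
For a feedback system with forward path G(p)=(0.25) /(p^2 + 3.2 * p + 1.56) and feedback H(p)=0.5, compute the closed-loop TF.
Closed-loop T = G/(1+GH).
Numerator: G_num * H_den = 0.25.
Denominator: G_den * H_den + G_num * H_num = (p^2 + 3.2*p + 1.56) + (0.125) = p^2 + 3.2*p + 1.685.
T(p) = (0.25)/(p^2 + 3.2*p + 1.685)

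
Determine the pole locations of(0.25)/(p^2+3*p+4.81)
Set denominator = 0: p^2 + 3*p + 4.81 = 0 → Poles: -1.5 + 1.6j, -1.5 - 1.6j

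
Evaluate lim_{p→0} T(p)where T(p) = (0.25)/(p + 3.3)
DC gain = T(0) = num(0)/den(0) = 0.25/3.3 = 0.07576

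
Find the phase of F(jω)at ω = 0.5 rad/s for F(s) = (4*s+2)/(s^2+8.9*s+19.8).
Substitute s = j*0.5: F(j0.5) = 0.119401 + 0.0751234j.
∠F(j0.5) = atan2(Im, Re) = atan2(0.0751234, 0.119401) = 32.18°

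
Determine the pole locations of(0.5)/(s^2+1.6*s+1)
Set denominator = 0: s^2 + 1.6*s + 1 = 0 → Poles: -0.8 + 0.6j, -0.8 - 0.6j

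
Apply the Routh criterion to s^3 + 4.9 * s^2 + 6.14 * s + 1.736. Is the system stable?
Routh array:
s^3: [1, 6.14]; s^2: [4.9, 1.736]; s^1: [5.78571]; s^0: [1.736]
First column: [1, 4.9, 5.78571, 1.736]. Sign changes = 0.
Yes, stable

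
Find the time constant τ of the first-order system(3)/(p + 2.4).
First-order system: τ = -1/pole. Pole = -2.4. τ = -1/(-2.4) = 0.4167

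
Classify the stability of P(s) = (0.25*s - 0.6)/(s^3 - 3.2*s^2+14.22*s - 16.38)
Denominator: s^3 - 3.2*s^2 + 14.22*s - 16.38 = (s - 1.4)(s^2 - 1.8*s + 11.7). Poles: 0.9 + 3.3j, 0.9 - 3.3j, 1.4. Unstable (3 pole(s) in RHP)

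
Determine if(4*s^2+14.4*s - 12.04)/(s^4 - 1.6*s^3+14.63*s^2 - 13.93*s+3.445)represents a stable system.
Denominator: s^4 - 1.6*s^3 + 14.63*s^2 - 13.93*s + 3.445 = (s - 0.5)(s - 0.5)(s^2 - 0.6*s + 13.78). Poles: 0.3 + 3.7j, 0.3 - 3.7j, 0.5, 0.5. All Re(p)<0: No (unstable)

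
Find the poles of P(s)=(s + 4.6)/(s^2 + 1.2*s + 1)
Set denominator = 0: s^2 + 1.2*s + 1 = 0 → Poles: -0.6 + 0.8j, -0.6 - 0.8j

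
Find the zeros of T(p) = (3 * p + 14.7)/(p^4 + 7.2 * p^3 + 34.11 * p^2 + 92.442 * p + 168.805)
Set numerator = 0: 3*p + 14.7 = 0 → Zeros: -4.9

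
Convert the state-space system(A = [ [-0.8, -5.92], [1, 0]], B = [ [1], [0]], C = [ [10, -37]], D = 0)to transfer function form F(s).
F(s) = C(sI - A)⁻¹B + D.
Characteristic polynomial det(sI - A) = s^2 + 0.8*s + 5.92.
Numerator from C·adj(sI-A)·B + D·det(sI-A) = 10*s - 37.
F(s) = (10*s - 37)/(s^2 + 0.8*s + 5.92)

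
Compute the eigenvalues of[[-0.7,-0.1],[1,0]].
Eigenvalues solve det(λI - A) = 0.
Characteristic polynomial: λ^2 + 0.7*λ + 0.1 = 0.
Factor: (λ + 0.5)(λ + 0.2) = 0.
Roots: -0.2, -0.5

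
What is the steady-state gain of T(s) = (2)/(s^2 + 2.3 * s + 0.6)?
DC gain = T(0) = num(0)/den(0) = 2/0.6 = 3.333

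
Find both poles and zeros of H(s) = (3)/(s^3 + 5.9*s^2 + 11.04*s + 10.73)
Set denominator = 0: s^3 + 5.9*s^2 + 11.04*s + 10.73 = (s + 3.7)(s^2 + 2.2*s + 2.9) = 0 → Poles: -1.1 + 1.3j, -1.1 - 1.3j, -3.7
Numerator is a nonzero constant (3) → Zeros: none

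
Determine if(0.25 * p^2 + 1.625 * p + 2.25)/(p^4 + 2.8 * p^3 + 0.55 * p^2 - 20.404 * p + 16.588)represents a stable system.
Denominator: p^4 + 2.8*p^3 + 0.55*p^2 - 20.404*p + 16.588 = (p - 1.3)(p - 1.1)(p^2 + 5.2*p + 11.6). Poles: -2.6 + 2.2j, -2.6 - 2.2j, 1.1, 1.3. All Re(p)<0: No (unstable)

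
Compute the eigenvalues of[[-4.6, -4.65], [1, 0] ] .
Eigenvalues solve det(λI - A) = 0.
Characteristic polynomial: λ^2 + 4.6*λ + 4.65 = 0.
Factor: (λ + 1.5)(λ + 3.1) = 0.
Roots: -1.5, -3.1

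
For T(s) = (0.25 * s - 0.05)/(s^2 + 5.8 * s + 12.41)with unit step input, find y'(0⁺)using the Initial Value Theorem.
IVT: y'(0⁺) = lim_{s→∞} s²·Y(s) = lim_{s→∞} s·T(s).
deg(num) = 1, deg(den) = 2, relative degree = 1, so s·T(s) → (leading num)/(leading den) = 0.25/1 = 0.25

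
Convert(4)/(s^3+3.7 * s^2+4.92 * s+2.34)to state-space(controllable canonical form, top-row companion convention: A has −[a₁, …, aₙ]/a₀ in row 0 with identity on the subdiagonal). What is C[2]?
Reachable canonical form: C = numerator coefficients (right-aligned, zero-padded to length n).
num = 4, C = [[0, 0, 4]].
C[2] = 4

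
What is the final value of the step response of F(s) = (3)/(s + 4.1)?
FVT: lim_{t→∞} y(t) = lim_{s→0} s*Y(s) where Y(s) = F(s)/s.
= lim_{s→0} F(s) = F(0) = num(0)/den(0) = 3/4.1 = 0.7317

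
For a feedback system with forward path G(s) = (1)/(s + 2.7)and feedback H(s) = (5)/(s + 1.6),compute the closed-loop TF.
Closed-loop T = G/(1+GH).
Numerator: G_num * H_den = s + 1.6.
Denominator: G_den * H_den + G_num * H_num = (s^2 + 4.3*s + 4.32) + (5) = s^2 + 4.3*s + 9.32.
T(s) = (s + 1.6)/(s^2 + 4.3*s + 9.32)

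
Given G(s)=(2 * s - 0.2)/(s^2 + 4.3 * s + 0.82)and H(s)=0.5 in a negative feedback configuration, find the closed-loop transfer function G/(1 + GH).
Closed-loop T = G/(1+GH).
Numerator: G_num * H_den = 2*s - 0.2.
Denominator: G_den * H_den + G_num * H_num = (s^2 + 4.3*s + 0.82) + (s - 0.1) = s^2 + 5.3*s + 0.72.
T(s) = (2*s - 0.2)/(s^2 + 5.3*s + 0.72)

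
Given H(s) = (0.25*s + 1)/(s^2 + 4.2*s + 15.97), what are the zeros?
Set numerator = 0: 0.25*s + 1 = 0 → Zeros: -4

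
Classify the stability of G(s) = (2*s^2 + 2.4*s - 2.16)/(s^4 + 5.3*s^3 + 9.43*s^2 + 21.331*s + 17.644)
Denominator: s^4 + 5.3*s^3 + 9.43*s^2 + 21.331*s + 17.644 = (s + 4)(s + 1.1)(s^2 + 0.2*s + 4.01). Poles: -0.1 + 2j, -0.1 - 2j, -1.1, -4. Stable (all poles in LHP)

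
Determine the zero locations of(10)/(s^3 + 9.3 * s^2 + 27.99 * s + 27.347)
Numerator is a nonzero constant (10) → Zeros: none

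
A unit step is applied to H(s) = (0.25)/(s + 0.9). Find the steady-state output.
FVT: lim_{t→∞} y(t) = lim_{s→0} s*Y(s) where Y(s) = H(s)/s.
= lim_{s→0} H(s) = H(0) = num(0)/den(0) = 0.25/0.9 = 0.2778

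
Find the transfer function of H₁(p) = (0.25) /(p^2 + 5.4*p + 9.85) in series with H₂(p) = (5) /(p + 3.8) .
Series: H = H₁ · H₂ = (n₁·n₂)/(d₁·d₂).
Num: n₁·n₂ = 1.25. Den: d₁·d₂ = p^3 + 9.2*p^2 + 30.37*p + 37.43.
H(p) = (1.25)/(p^3 + 9.2*p^2 + 30.37*p + 37.43)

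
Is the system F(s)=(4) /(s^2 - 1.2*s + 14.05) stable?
Denominator: s^2 - 1.2*s + 14.05. Poles: 0.6 + 3.7j, 0.6 - 3.7j. All Re(p)<0: No (unstable)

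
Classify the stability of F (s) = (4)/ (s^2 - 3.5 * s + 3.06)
Denominator: s^2 - 3.5*s + 3.06 = (s - 1.7)(s - 1.8). Poles: 1.7, 1.8. Unstable (2 pole(s) in RHP)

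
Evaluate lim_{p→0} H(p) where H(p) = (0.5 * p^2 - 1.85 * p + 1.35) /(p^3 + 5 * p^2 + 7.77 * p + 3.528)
DC gain = H(0) = num(0)/den(0) = 1.35/3.528 = 0.3827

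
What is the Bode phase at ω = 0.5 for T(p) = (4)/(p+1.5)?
Substitute p = j*0.5: T(j0.5) = 2.4 - 0.8j.
∠T(j0.5) = atan2(Im, Re) = atan2(-0.8, 2.4) = -18.43°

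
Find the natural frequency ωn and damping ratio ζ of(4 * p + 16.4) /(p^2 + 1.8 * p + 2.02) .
Underdamped: complex pole -0.9 + 1.1j. ωn = |pole| = 1.421, ζ = -Re(pole)/ωn = 0.6332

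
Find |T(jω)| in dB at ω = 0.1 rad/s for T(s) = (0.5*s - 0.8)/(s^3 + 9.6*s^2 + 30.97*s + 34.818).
Substitute s = j*0.1: T(j0.1) = -0.022731 + 0.00346683j.
|T(j0.1)| = sqrt(Re² + Im²) = 0.02299.
20*log₁₀(0.02299) = -32.77 dB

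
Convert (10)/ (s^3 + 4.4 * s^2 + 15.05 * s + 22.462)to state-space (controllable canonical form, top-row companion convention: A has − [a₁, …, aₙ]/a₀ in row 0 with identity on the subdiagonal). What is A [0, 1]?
Reachable canonical form for den = s^3 + 4.4*s^2 + 15.05*s + 22.462: top row of A = -[a₁,a₂,...,aₙ]/a₀, ones on the subdiagonal, zeros elsewhere.
A = [[-4.4, -15.05, -22.462], [1, 0, 0], [0, 1, 0]].
A[0,1] = -15.05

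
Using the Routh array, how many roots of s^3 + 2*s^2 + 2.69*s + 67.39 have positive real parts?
Routh array:
s^3: [1, 2.69]; s^2: [2, 67.39]; s^1: [-31.005]; s^0: [67.39]
First column: [1, 2, -31.005, 67.39]. Sign changes = RHP roots = 2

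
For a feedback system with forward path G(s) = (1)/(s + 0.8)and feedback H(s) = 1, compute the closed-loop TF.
Closed-loop T = G/(1+GH).
Numerator: G_num * H_den = 1.
Denominator: G_den * H_den + G_num * H_num = (s + 0.8) + (1) = s + 1.8.
T(s) = (1)/(s + 1.8)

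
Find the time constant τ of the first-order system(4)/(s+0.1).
First-order system: τ = -1/pole. Pole = -0.1. τ = -1/(-0.1) = 10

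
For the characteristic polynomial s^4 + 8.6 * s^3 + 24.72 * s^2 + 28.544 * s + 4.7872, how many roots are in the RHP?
s^4 + 8.6*s^3 + 24.72*s^2 + 28.544*s + 4.7872 = (s + 0.2)(s + 4.4)(s^2 + 4*s + 5.44). Poles: -0.2, -2 + 1.2j, -2 - 1.2j, -4.4. RHP poles (Re>0): 0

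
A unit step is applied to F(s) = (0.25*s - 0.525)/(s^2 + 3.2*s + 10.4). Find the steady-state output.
FVT: lim_{t→∞} y(t) = lim_{s→0} s*Y(s) where Y(s) = F(s)/s.
= lim_{s→0} F(s) = F(0) = num(0)/den(0) = -0.525/10.4 = -0.05048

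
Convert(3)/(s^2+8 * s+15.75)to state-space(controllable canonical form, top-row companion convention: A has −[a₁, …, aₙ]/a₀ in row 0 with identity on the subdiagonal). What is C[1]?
Reachable canonical form: C = numerator coefficients (right-aligned, zero-padded to length n).
num = 3, C = [[0, 3]].
C[1] = 3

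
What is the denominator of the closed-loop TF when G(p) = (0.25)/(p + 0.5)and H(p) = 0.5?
Characteristic poly = G_den * H_den + G_num * H_num = (p + 0.5) + (0.125) = p + 0.625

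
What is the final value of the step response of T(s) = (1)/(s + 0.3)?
FVT: lim_{t→∞} y(t) = lim_{s→0} s*Y(s) where Y(s) = T(s)/s.
= lim_{s→0} T(s) = T(0) = num(0)/den(0) = 1/0.3 = 3.333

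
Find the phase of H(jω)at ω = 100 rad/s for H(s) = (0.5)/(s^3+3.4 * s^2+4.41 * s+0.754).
Substitute s = j*100: H(j100) = -1.6995e-08 + 4.99643e-07j.
∠H(j100) = atan2(Im, Re) = atan2(4.99643e-07, -1.6995e-08) = 91.95° (principal value).
Summing the individual angle contributions Σ∠(j100 − zᵢ) − Σ∠(j100 − pₖ) over the 0 zero(s) and 3 pole(s), each followed continuously from ω = 0 (DC phase referenced to (−180°, 180°]), gives -268.05°, i.e. the principal value - 360°. Continuous Bode phase = -268.05°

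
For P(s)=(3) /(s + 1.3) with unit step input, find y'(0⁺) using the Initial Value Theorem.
IVT: y'(0⁺) = lim_{s→∞} s²·Y(s) = lim_{s→∞} s·P(s).
deg(num) = 0, deg(den) = 1, relative degree = 1, so s·P(s) → (leading num)/(leading den) = 3/1 = 3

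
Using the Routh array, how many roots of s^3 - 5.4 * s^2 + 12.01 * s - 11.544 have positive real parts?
Routh array:
s^3: [1, 12.01]; s^2: [-5.4, -11.544]; s^1: [9.87222]; s^0: [-11.544]
First column: [1, -5.4, 9.87222, -11.544]. Sign changes = RHP roots = 3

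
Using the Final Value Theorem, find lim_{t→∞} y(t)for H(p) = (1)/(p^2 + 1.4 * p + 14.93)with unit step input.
FVT: lim_{t→∞} y(t) = lim_{p→0} p*Y(p) where Y(p) = H(p)/p.
= lim_{p→0} H(p) = H(0) = num(0)/den(0) = 1/14.93 = 0.06698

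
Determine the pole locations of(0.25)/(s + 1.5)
Set denominator = 0: s + 1.5 = 0 → Poles: -1.5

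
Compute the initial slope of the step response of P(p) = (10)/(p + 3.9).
IVT: y'(0⁺) = lim_{p→∞} p²·Y(p) = lim_{p→∞} p·P(p).
deg(num) = 0, deg(den) = 1, relative degree = 1, so p·P(p) → (leading num)/(leading den) = 10/1 = 10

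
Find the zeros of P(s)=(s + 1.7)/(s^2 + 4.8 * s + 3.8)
Set numerator = 0: s + 1.7 = 0 → Zeros: -1.7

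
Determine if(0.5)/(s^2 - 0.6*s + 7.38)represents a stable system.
Denominator: s^2 - 0.6*s + 7.38. Poles: 0.3 + 2.7j, 0.3 - 2.7j. All Re(p)<0: No (unstable)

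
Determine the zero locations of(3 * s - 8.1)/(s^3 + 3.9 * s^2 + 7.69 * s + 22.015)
Set numerator = 0: 3*s - 8.1 = 0 → Zeros: 2.7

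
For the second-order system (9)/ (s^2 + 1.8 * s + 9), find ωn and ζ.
Standard form: ωn²/(s²+2ζωn·s+ωn²).
const=9=ωn² → ωn=3, s coeff=1.8=2ζωn → ζ=0.3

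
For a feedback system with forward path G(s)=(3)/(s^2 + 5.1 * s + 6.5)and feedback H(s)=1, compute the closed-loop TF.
Closed-loop T = G/(1+GH).
Numerator: G_num * H_den = 3.
Denominator: G_den * H_den + G_num * H_num = (s^2 + 5.1*s + 6.5) + (3) = s^2 + 5.1*s + 9.5.
T(s) = (3)/(s^2 + 5.1*s + 9.5)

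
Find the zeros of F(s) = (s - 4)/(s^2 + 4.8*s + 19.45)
Set numerator = 0: s - 4 = 0 → Zeros: 4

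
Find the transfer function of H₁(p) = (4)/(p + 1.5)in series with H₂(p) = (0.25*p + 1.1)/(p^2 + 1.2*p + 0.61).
Series: H = H₁ · H₂ = (n₁·n₂)/(d₁·d₂).
Num: n₁·n₂ = p + 4.4. Den: d₁·d₂ = p^3 + 2.7*p^2 + 2.41*p + 0.915.
H(p) = (p + 4.4)/(p^3 + 2.7*p^2 + 2.41*p + 0.915)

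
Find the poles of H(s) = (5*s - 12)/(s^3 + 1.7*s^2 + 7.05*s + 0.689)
Set denominator = 0: s^3 + 1.7*s^2 + 7.05*s + 0.689 = (s + 0.1)(s^2 + 1.6*s + 6.89) = 0 → Poles: -0.1, -0.8 + 2.5j, -0.8 - 2.5j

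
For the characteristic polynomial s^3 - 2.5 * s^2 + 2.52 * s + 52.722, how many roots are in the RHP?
s^3 - 2.5*s^2 + 2.52*s + 52.722 = (s + 2.9)(s^2 - 5.4*s + 18.18). Poles: -2.9, 2.7 + 3.3j, 2.7 - 3.3j. RHP poles (Re>0): 2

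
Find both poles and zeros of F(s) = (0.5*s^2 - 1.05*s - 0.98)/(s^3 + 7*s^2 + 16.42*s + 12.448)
Set denominator = 0: s^3 + 7*s^2 + 16.42*s + 12.448 = (s + 1.6)(s^2 + 5.4*s + 7.78) = 0 → Poles: -1.6, -2.7 + 0.7j, -2.7 - 0.7j
Set numerator = 0: 0.5*s^2 - 1.05*s - 0.98 = 0.5*(s - 2.8)(s + 0.7) = 0 → Zeros: -0.7, 2.8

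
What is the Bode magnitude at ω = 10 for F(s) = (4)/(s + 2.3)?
Substitute s = j*10: F(j10) = 0.0873777 - 0.379903j.
|F(j10)| = sqrt(Re² + Im²) = 0.3898.
20*log₁₀(0.3898) = -8.18 dB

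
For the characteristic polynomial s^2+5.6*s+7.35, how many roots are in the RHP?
s^2 + 5.6*s + 7.35 = (s + 3.5)(s + 2.1). Poles: -2.1, -3.5. RHP poles (Re>0): 0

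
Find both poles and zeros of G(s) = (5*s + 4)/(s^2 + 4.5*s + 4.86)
Set denominator = 0: s^2 + 4.5*s + 4.86 = (s + 1.8)(s + 2.7) = 0 → Poles: -1.8, -2.7
Set numerator = 0: 5*s + 4 = 0 → Zeros: -0.8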